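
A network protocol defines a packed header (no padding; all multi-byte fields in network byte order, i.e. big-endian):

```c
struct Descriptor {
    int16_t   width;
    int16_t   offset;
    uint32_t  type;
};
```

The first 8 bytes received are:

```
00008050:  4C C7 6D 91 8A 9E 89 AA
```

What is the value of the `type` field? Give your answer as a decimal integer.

2325645738

`type` follows `width` (2 B), `offset` (2 B), so it starts at offset 2 + 2 = 4 and occupies 4 bytes.
Bytes at offsets 4..7: 8A 9E 89 AA.
In big-endian order the high byte comes first in memory.
The bytes are already most-significant first: 0x8A9E89AA.
0x8A9E89AA = 2325645738.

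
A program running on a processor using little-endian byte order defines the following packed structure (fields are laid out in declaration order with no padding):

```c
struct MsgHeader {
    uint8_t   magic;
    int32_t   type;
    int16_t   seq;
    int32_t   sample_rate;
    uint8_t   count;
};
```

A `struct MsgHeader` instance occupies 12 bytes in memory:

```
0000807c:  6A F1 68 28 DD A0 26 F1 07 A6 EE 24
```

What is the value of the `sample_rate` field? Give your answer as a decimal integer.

`sample_rate` follows `magic` (1 B), `type` (4 B), `seq` (2 B), so it starts at offset 1 + 4 + 2 = 7 and occupies 4 bytes.
Bytes at offsets 7..10: F1 07 A6 EE.
Little-endian: lowest address holds the least-significant byte.
Reassemble most-significant byte first: EE A6 07 F1 → 0xEEA607F1.
Top bit is set, so as a signed 32-bit value this is 0xEEA607F1 − 2^32 = -291108879.

-291108879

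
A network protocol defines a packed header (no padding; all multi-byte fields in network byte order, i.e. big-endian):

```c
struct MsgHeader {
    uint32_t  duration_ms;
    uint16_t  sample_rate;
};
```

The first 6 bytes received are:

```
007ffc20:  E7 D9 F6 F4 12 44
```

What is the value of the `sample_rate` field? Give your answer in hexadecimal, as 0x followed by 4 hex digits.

0x1244

`sample_rate` follows `duration_ms` (4 bytes), so it starts at byte offset 4 and occupies 2 bytes.
Bytes at offsets 4..5: 12 44.
In big-endian order the high byte comes first in memory.
The bytes are already most-significant first: 0x1244.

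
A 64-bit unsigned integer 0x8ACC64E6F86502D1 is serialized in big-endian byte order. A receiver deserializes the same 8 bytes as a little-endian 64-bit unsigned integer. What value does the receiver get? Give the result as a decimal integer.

15060712223572020362

Stored big-endian, the bytes at ascending addresses are 8A CC 64 E6 F8 65 02 D1.
Read back as little-endian, the first byte is least significant, giving 0xD10265F8E664CC8A.
0xD10265F8E664CC8A = 15060712223572020362.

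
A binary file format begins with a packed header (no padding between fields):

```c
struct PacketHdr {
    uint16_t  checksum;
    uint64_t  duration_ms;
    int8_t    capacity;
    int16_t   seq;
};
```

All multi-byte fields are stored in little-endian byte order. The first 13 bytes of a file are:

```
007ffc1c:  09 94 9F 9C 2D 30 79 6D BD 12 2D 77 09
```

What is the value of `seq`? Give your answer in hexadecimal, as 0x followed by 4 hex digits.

0x0977

`seq` follows `checksum` (2 B), `duration_ms` (8 B), `capacity` (1 B), so it starts at offset 2 + 8 + 1 = 11 and occupies 2 bytes.
Bytes at offsets 11..12: 77 09.
Little-endian stores the least-significant byte at the lowest address.
Reassemble most-significant byte first: 09 77 → 0x0977.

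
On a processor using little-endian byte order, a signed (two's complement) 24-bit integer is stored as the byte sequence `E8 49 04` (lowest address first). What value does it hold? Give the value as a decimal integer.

Little-endian stores the least-significant byte at the lowest address.
Reassemble most-significant byte first: 04 49 E8 → 0x0449E8.
0x0449E8 = 281064.

281064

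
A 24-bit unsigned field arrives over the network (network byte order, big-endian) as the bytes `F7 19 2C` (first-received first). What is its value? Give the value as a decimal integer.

16193836

In big-endian order the high byte comes first in memory.
The bytes are already most-significant first: 0xF7192C.
0xF7192C = 16193836.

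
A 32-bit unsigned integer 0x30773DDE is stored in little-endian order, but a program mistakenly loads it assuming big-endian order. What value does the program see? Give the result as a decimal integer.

Stored little-endian, the bytes at ascending addresses are DE 3D 77 30.
Read back as big-endian, the last byte is least significant, giving 0xDE3D7730.
0xDE3D7730 = 3728570160.

3728570160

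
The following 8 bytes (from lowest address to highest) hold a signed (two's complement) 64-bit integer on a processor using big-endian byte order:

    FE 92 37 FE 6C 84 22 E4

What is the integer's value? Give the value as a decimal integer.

Big-endian: lowest address holds the most-significant byte.
The bytes are already most-significant first: 0xFE9237FE6C8422E4.
Top bit is set, so as a signed 64-bit value this is 0xFE9237FE6C8422E4 − 2^64 = -102958275594280220.

-102958275594280220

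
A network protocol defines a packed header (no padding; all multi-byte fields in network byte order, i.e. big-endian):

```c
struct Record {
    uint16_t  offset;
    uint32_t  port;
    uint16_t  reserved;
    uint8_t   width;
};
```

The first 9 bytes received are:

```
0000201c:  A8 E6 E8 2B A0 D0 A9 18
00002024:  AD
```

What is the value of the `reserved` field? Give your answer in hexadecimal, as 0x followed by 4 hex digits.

`reserved` follows `offset` (2 B), `port` (4 B), so it starts at offset 2 + 4 = 6 and occupies 2 bytes.
Bytes at offsets 6..7: A9 18.
In big-endian order the high byte comes first in memory.
The bytes are already most-significant first: 0xA918.

0xA918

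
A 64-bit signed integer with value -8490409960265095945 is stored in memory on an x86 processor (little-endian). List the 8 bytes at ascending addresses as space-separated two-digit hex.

Two's complement of -8490409960265095945 in 64 bits: 8490409960265095945 = 0x75D3FEDFEF0A1B09; invert → 0x8A2C012010F5E4F6; add 1 → 0x8A2C012010F5E4F7.
Split into bytes (most-significant first): 8A 2C 01 20 10 F5 E4 F7.
Little-endian: lowest address holds the least-significant byte.
So at ascending addresses the bytes are F7 E4 F5 10 20 01 2C 8A.

F7 E4 F5 10 20 01 2C 8A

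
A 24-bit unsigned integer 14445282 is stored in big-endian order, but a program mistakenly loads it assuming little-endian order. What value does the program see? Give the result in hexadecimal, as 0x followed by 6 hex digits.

0xE26ADC

14445282 in 24-bit hexadecimal is 0xDC6AE2.
Stored big-endian, the bytes at ascending addresses are DC 6A E2.
Read back as little-endian, the first byte is least significant, giving 0xE26ADC.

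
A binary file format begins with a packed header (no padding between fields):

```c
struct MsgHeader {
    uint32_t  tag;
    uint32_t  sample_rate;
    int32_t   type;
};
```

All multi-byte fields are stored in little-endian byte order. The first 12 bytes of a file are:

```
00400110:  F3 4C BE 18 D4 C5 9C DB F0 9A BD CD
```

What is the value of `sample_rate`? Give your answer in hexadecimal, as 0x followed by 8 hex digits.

`sample_rate` follows `tag` (4 bytes), so it starts at byte offset 4 and occupies 4 bytes.
Bytes at offsets 4..7: D4 C5 9C DB.
In little-endian order the low byte comes first in memory.
Reassemble most-significant byte first: DB 9C C5 D4 → 0xDB9CC5D4.

0xDB9CC5D4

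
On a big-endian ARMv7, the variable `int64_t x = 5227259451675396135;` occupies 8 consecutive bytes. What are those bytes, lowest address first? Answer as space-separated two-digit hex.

5227259451675396135 in hexadecimal, padded to 64 bits, is 0x488AF4C6ADEA4827.
Split into bytes (most-significant first): 48 8A F4 C6 AD EA 48 27.
Big-endian stores the most-significant byte at the lowest address.
So the memory order matches the most-significant-first order: 48 8A F4 C6 AD EA 48 27.

48 8A F4 C6 AD EA 48 27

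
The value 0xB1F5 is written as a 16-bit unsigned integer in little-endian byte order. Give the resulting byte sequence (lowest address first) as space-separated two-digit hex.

F5 B1

Split into bytes (most-significant first): B1 F5.
In little-endian order the low byte comes first in memory.
So at ascending addresses the bytes are F5 B1.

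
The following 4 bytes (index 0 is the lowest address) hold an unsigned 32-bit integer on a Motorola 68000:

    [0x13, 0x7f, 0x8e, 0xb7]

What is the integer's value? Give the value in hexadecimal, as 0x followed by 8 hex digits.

In big-endian order the high byte comes first in memory.
The bytes are already most-significant first: 0x137F8EB7.

0x137F8EB7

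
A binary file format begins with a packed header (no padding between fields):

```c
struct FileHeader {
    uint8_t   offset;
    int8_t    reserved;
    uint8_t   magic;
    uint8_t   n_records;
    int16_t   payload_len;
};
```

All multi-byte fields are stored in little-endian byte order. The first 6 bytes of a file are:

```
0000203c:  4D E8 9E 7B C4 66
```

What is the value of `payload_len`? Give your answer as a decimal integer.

26308

`payload_len` follows `offset` (1 B), `reserved` (1 B), `magic` (1 B), `n_records` (1 B), so it starts at offset 1 + 1 + 1 + 1 = 4 and occupies 2 bytes.
Bytes at offsets 4..5: C4 66.
In little-endian order the low byte comes first in memory.
Reassemble most-significant byte first: 66 C4 → 0x66C4.
0x66C4 = 26308.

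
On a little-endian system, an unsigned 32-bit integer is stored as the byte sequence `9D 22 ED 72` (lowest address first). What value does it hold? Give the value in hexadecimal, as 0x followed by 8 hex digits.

Little-endian stores the least-significant byte at the lowest address.
Reassemble most-significant byte first: 72 ED 22 9D → 0x72ED229D.

0x72ED229D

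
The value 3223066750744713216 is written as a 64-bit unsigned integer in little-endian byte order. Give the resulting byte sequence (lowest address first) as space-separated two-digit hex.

3223066750744713216 in hexadecimal, padded to 64 bits, is 0x2CBAA2221D82D800.
Split into bytes (most-significant first): 2C BA A2 22 1D 82 D8 00.
Little-endian stores the least-significant byte at the lowest address.
So at ascending addresses the bytes are 00 D8 82 1D 22 A2 BA 2C.

00 D8 82 1D 22 A2 BA 2C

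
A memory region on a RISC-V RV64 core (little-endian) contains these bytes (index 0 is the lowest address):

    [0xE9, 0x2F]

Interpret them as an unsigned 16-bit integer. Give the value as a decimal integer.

12265

Little-endian stores the least-significant byte at the lowest address.
Reassemble most-significant byte first: 2F E9 → 0x2FE9.
0x2FE9 = 12265.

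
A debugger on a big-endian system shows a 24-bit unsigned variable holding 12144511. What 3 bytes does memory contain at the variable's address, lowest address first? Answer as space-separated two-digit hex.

B9 4F 7F

12144511 in hexadecimal, padded to 24 bits, is 0xB94F7F.
Split into bytes (most-significant first): B9 4F 7F.
In big-endian order the high byte comes first in memory.
So the memory order matches the most-significant-first order: B9 4F 7F.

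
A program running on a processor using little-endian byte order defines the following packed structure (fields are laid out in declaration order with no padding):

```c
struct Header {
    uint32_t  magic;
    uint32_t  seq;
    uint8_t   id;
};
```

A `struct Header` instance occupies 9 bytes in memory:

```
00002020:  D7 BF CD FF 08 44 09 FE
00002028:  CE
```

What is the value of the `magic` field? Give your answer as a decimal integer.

4291674071

`magic` is the first field, at byte offset 0, occupying 4 bytes.
Bytes at offsets 0..3: D7 BF CD FF.
Little-endian stores the least-significant byte at the lowest address.
Reassemble most-significant byte first: FF CD BF D7 → 0xFFCDBFD7.
0xFFCDBFD7 = 4291674071.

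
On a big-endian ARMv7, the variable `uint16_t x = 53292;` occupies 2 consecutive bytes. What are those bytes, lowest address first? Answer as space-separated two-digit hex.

D0 2C

53292 in hexadecimal, padded to 16 bits, is 0xD02C.
Split into bytes (most-significant first): D0 2C.
Big-endian: lowest address holds the most-significant byte.
So the memory order matches the most-significant-first order: D0 2C.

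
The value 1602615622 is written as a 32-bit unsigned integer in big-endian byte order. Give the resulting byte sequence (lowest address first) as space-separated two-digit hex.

5F 85 F9 46

1602615622 in hexadecimal, padded to 32 bits, is 0x5F85F946.
Split into bytes (most-significant first): 5F 85 F9 46.
Big-endian stores the most-significant byte at the lowest address.
So the memory order matches the most-significant-first order: 5F 85 F9 46.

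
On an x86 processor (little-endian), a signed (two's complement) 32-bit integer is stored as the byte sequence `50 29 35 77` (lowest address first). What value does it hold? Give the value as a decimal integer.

Little-endian stores the least-significant byte at the lowest address.
Reassemble most-significant byte first: 77 35 29 50 → 0x77352950.
0x77352950 = 1999972688.

1999972688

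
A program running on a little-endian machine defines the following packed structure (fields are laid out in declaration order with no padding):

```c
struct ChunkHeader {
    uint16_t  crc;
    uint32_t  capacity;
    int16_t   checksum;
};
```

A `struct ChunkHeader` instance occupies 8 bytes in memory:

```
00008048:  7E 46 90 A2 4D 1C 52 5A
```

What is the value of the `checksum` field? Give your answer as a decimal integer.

23122

`checksum` follows `crc` (2 B), `capacity` (4 B), so it starts at offset 2 + 4 = 6 and occupies 2 bytes.
Bytes at offsets 6..7: 52 5A.
In little-endian order the low byte comes first in memory.
Reassemble most-significant byte first: 5A 52 → 0x5A52.
0x5A52 = 23122.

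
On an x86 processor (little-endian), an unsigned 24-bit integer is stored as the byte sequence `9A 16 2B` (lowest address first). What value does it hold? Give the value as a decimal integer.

Little-endian stores the least-significant byte at the lowest address.
Reassemble most-significant byte first: 2B 16 9A → 0x2B169A.
0x2B169A = 2823834.

2823834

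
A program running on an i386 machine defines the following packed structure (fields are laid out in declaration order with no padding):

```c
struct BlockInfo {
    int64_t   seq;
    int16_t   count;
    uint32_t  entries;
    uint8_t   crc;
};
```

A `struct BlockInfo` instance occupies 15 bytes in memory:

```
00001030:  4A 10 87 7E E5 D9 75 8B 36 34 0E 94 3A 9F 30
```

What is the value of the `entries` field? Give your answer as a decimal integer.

2671416334

`entries` follows `seq` (8 B), `count` (2 B), so it starts at offset 8 + 2 = 10 and occupies 4 bytes.
Bytes at offsets 10..13: 0E 94 3A 9F.
In little-endian order the low byte comes first in memory.
Reassemble most-significant byte first: 9F 3A 94 0E → 0x9F3A940E.
0x9F3A940E = 2671416334.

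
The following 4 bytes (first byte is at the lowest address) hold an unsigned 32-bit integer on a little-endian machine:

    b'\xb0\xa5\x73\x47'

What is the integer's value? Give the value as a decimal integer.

Little-endian: lowest address holds the least-significant byte.
Reassemble most-significant byte first: 47 73 A5 B0 → 0x4773A5B0.
0x4773A5B0 = 1198761392.

1198761392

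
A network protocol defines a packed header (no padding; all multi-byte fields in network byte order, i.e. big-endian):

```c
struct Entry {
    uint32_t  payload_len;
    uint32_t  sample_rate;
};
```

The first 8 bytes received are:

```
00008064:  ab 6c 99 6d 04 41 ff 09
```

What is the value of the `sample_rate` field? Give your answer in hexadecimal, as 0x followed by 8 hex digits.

`sample_rate` follows `payload_len` (4 bytes), so it starts at byte offset 4 and occupies 4 bytes.
Bytes at offsets 4..7: 04 41 FF 09.
In big-endian order the high byte comes first in memory.
The bytes are already most-significant first: 0x0441FF09.

0x0441FF09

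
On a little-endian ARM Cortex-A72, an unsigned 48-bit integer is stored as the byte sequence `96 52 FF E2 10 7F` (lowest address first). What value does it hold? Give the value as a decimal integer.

139710504587926

In little-endian order the low byte comes first in memory.
Reassemble most-significant byte first: 7F 10 E2 FF 52 96 → 0x7F10E2FF5296.
0x7F10E2FF5296 = 139710504587926.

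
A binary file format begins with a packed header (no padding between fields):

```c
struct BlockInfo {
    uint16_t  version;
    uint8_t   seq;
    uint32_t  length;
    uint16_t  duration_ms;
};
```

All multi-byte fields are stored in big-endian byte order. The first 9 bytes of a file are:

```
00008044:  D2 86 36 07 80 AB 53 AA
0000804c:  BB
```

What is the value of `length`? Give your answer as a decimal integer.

125872979

`length` follows `version` (2 B), `seq` (1 B), so it starts at offset 2 + 1 = 3 and occupies 4 bytes.
Bytes at offsets 3..6: 07 80 AB 53.
Big-endian: lowest address holds the most-significant byte.
The bytes are already most-significant first: 0x0780AB53.
0x0780AB53 = 125872979.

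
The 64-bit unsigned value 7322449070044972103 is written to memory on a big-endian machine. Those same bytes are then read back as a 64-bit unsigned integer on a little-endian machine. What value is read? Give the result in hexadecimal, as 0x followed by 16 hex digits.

7322449070044972103 in 64-bit hexadecimal is 0x659E90A219EB8447.
Stored big-endian, the bytes at ascending addresses are 65 9E 90 A2 19 EB 84 47.
Read back as little-endian, the first byte is least significant, giving 0x4784EB19A2909E65.

0x4784EB19A2909E65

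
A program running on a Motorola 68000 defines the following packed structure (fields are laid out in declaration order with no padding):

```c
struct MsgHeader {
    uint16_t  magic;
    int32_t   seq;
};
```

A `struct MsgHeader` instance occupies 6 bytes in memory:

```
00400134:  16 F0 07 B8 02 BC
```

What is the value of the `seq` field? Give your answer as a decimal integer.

129499836

`seq` follows `magic` (2 bytes), so it starts at byte offset 2 and occupies 4 bytes.
Bytes at offsets 2..5: 07 B8 02 BC.
Big-endian: lowest address holds the most-significant byte.
The bytes are already most-significant first: 0x07B802BC.
0x07B802BC = 129499836.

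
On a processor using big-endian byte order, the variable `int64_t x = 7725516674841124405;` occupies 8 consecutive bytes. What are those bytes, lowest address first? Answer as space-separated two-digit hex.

7725516674841124405 in hexadecimal, padded to 64 bits, is 0x6B368C7BF6431E35.
Split into bytes (most-significant first): 6B 36 8C 7B F6 43 1E 35.
Big-endian stores the most-significant byte at the lowest address.
So the memory order matches the most-significant-first order: 6B 36 8C 7B F6 43 1E 35.

6B 36 8C 7B F6 43 1E 35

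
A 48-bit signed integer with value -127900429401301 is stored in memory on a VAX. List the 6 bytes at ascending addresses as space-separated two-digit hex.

Two's complement of -127900429401301 in 48 bits: 127900429401301 = 0x745323A93CD5; invert → 0x8BACDC56C32A; add 1 → 0x8BACDC56C32B.
Split into bytes (most-significant first): 8B AC DC 56 C3 2B.
Little-endian stores the least-significant byte at the lowest address.
So at ascending addresses the bytes are 2B C3 56 DC AC 8B.

2B C3 56 DC AC 8B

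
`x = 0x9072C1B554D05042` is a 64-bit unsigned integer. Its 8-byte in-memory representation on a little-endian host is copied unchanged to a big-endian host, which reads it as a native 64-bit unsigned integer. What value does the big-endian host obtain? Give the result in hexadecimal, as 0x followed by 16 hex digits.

0x4250D054B5C17290

Stored little-endian, the bytes at ascending addresses are 42 50 D0 54 B5 C1 72 90.
Read back as big-endian, the last byte is least significant, giving 0x4250D054B5C17290.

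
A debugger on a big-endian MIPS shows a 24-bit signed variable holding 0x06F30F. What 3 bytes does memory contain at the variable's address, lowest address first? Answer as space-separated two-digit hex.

06 F3 0F

Split into bytes (most-significant first): 06 F3 0F.
In big-endian order the high byte comes first in memory.
So the memory order matches the most-significant-first order: 06 F3 0F.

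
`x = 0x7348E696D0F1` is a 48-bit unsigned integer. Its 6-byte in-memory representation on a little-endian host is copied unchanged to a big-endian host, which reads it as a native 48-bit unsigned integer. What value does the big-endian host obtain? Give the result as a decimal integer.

265878187165811

Stored little-endian, the bytes at ascending addresses are F1 D0 96 E6 48 73.
Read back as big-endian, the last byte is least significant, giving 0xF1D096E64873.
0xF1D096E64873 = 265878187165811.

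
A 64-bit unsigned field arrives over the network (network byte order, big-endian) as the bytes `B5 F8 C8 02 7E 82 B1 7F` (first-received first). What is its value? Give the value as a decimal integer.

13112450228127183231

Big-endian stores the most-significant byte at the lowest address.
The bytes are already most-significant first: 0xB5F8C8027E82B17F.
0xB5F8C8027E82B17F = 13112450228127183231.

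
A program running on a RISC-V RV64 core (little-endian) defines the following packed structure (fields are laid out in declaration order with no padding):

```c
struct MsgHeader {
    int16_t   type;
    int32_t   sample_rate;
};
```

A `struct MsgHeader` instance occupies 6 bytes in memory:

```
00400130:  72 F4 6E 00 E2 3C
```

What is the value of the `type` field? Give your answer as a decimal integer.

`type` is the first field, at byte offset 0, occupying 2 bytes.
Bytes at offsets 0..1: 72 F4.
Little-endian: lowest address holds the least-significant byte.
Reassemble most-significant byte first: F4 72 → 0xF472.
Top bit is set, so as a signed 16-bit value this is 0xF472 − 2^16 = -2958.

-2958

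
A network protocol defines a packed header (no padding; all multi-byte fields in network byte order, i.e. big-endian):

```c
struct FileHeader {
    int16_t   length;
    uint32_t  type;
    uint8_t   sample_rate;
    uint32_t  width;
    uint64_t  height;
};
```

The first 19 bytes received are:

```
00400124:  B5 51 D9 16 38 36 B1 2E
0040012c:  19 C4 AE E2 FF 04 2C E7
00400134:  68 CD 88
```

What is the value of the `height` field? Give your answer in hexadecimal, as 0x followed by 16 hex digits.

0xE2FF042CE768CD88

`height` follows `length` (2 B), `type` (4 B), `sample_rate` (1 B), `width` (4 B), so it starts at offset 2 + 4 + 1 + 4 = 11 and occupies 8 bytes.
Bytes at offsets 11..18: E2 FF 04 2C E7 68 CD 88.
Big-endian stores the most-significant byte at the lowest address.
The bytes are already most-significant first: 0xE2FF042CE768CD88.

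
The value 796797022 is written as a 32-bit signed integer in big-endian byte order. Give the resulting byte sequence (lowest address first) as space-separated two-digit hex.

2F 7E 28 5E

796797022 in hexadecimal, padded to 32 bits, is 0x2F7E285E.
Split into bytes (most-significant first): 2F 7E 28 5E.
In big-endian order the high byte comes first in memory.
So the memory order matches the most-significant-first order: 2F 7E 28 5E.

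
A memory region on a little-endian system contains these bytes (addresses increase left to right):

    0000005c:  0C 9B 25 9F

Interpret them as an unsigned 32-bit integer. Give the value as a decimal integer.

Little-endian stores the least-significant byte at the lowest address.
Reassemble most-significant byte first: 9F 25 9B 0C → 0x9F259B0C.
0x9F259B0C = 2670041868.

2670041868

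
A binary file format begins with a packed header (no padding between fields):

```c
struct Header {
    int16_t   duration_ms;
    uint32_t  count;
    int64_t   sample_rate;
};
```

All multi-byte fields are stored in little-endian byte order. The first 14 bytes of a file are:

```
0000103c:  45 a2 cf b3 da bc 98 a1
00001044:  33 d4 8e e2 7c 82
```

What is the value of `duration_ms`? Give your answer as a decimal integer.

-23995

`duration_ms` is the first field, at byte offset 0, occupying 2 bytes.
Bytes at offsets 0..1: 45 A2.
Little-endian: lowest address holds the least-significant byte.
Reassemble most-significant byte first: A2 45 → 0xA245.
Top bit is set, so as a signed 16-bit value this is 0xA245 − 2^16 = -23995.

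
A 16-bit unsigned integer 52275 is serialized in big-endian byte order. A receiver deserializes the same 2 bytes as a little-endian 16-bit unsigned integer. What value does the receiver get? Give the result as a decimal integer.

13260

52275 in 16-bit hexadecimal is 0xCC33.
Stored big-endian, the bytes at ascending addresses are CC 33.
Read back as little-endian, the first byte is least significant, giving 0x33CC.
0x33CC = 13260.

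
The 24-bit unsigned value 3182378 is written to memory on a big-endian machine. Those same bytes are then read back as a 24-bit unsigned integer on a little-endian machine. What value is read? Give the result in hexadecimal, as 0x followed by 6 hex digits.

3182378 in 24-bit hexadecimal is 0x308F2A.
Stored big-endian, the bytes at ascending addresses are 30 8F 2A.
Read back as little-endian, the first byte is least significant, giving 0x2A8F30.

0x2A8F30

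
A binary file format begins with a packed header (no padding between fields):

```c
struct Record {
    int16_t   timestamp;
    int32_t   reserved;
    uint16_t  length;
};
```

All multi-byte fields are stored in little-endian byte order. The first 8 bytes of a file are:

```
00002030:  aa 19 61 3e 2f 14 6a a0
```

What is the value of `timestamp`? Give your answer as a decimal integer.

6570

`timestamp` is the first field, at byte offset 0, occupying 2 bytes.
Bytes at offsets 0..1: AA 19.
In little-endian order the low byte comes first in memory.
Reassemble most-significant byte first: 19 AA → 0x19AA.
0x19AA = 6570.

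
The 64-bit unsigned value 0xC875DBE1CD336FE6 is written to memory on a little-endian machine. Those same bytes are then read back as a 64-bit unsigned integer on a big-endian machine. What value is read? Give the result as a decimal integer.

16604547310488876488

Stored little-endian, the bytes at ascending addresses are E6 6F 33 CD E1 DB 75 C8.
Read back as big-endian, the last byte is least significant, giving 0xE66F33CDE1DB75C8.
0xE66F33CDE1DB75C8 = 16604547310488876488.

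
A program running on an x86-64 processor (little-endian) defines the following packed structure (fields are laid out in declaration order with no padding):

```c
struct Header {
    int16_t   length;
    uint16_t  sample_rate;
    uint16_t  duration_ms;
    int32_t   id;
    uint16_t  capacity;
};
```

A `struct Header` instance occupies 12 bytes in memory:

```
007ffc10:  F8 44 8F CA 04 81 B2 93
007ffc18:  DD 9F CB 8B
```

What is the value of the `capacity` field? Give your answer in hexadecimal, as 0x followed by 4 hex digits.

`capacity` follows `length` (2 B), `sample_rate` (2 B), `duration_ms` (2 B), `id` (4 B), so it starts at offset 2 + 2 + 2 + 4 = 10 and occupies 2 bytes.
Bytes at offsets 10..11: CB 8B.
Little-endian stores the least-significant byte at the lowest address.
Reassemble most-significant byte first: 8B CB → 0x8BCB.

0x8BCB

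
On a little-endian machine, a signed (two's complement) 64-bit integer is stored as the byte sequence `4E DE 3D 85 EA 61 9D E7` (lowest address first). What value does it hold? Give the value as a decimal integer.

Little-endian: lowest address holds the least-significant byte.
Reassemble most-significant byte first: E7 9D 61 EA 85 3D DE 4E → 0xE79D61EA853DDE4E.
Top bit is set, so as a signed 64-bit value this is 0xE79D61EA853DDE4E − 2^64 = -1757140619718959538.

-1757140619718959538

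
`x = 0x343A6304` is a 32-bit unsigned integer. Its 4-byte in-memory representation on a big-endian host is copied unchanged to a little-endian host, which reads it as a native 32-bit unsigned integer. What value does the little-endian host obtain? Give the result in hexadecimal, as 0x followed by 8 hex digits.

Stored big-endian, the bytes at ascending addresses are 34 3A 63 04.
Read back as little-endian, the first byte is least significant, giving 0x04633A34.

0x04633A34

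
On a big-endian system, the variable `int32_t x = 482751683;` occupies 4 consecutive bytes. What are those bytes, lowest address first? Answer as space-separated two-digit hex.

1C C6 34 C3

482751683 in hexadecimal, padded to 32 bits, is 0x1CC634C3.
Split into bytes (most-significant first): 1C C6 34 C3.
In big-endian order the high byte comes first in memory.
So the memory order matches the most-significant-first order: 1C C6 34 C3.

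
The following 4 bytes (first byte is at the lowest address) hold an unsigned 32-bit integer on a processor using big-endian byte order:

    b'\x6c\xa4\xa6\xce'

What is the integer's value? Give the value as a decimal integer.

1822729934

In big-endian order the high byte comes first in memory.
The bytes are already most-significant first: 0x6CA4A6CE.
0x6CA4A6CE = 1822729934.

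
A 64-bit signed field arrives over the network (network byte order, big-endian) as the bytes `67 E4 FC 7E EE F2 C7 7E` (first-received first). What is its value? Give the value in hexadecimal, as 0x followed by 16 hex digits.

Big-endian stores the most-significant byte at the lowest address.
The bytes are already most-significant first: 0x67E4FC7EEEF2C77E.

0x67E4FC7EEEF2C77E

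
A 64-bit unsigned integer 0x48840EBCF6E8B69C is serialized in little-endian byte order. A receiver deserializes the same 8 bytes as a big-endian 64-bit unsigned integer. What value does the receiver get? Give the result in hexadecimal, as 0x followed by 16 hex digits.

Stored little-endian, the bytes at ascending addresses are 9C B6 E8 F6 BC 0E 84 48.
Read back as big-endian, the last byte is least significant, giving 0x9CB6E8F6BC0E8448.

0x9CB6E8F6BC0E8448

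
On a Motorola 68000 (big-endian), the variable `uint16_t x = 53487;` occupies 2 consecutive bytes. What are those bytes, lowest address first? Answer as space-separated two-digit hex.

53487 in hexadecimal, padded to 16 bits, is 0xD0EF.
Split into bytes (most-significant first): D0 EF.
Big-endian stores the most-significant byte at the lowest address.
So the memory order matches the most-significant-first order: D0 EF.

D0 EF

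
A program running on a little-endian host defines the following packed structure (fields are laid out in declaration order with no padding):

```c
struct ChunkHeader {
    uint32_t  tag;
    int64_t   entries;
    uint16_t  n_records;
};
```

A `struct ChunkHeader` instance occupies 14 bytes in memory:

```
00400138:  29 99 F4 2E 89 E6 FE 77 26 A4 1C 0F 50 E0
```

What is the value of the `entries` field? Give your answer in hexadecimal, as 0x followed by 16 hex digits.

`entries` follows `tag` (4 bytes), so it starts at byte offset 4 and occupies 8 bytes.
Bytes at offsets 4..11: 89 E6 FE 77 26 A4 1C 0F.
In little-endian order the low byte comes first in memory.
Reassemble most-significant byte first: 0F 1C A4 26 77 FE E6 89 → 0x0F1CA42677FEE689.

0x0F1CA42677FEE689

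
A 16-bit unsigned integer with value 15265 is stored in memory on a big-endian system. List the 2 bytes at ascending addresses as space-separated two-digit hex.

3B A1

15265 in hexadecimal, padded to 16 bits, is 0x3BA1.
Split into bytes (most-significant first): 3B A1.
Big-endian stores the most-significant byte at the lowest address.
So the memory order matches the most-significant-first order: 3B A1.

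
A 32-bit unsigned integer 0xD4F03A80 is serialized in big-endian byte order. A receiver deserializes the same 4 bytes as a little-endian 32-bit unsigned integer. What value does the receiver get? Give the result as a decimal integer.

2151346388

Stored big-endian, the bytes at ascending addresses are D4 F0 3A 80.
Read back as little-endian, the first byte is least significant, giving 0x803AF0D4.
0x803AF0D4 = 2151346388.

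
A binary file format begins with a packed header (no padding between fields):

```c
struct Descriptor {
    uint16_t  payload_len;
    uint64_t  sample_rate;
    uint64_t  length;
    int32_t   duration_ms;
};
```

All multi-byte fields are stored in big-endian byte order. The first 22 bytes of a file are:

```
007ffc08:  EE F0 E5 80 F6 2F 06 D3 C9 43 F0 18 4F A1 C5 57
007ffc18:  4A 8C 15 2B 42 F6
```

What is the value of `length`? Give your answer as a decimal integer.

`length` follows `payload_len` (2 B), `sample_rate` (8 B), so it starts at offset 2 + 8 = 10 and occupies 8 bytes.
Bytes at offsets 10..17: F0 18 4F A1 C5 57 4A 8C.
In big-endian order the high byte comes first in memory.
The bytes are already most-significant first: 0xF0184FA1C5574A8C.
0xF0184FA1C5574A8C = 17300665524762921612.

17300665524762921612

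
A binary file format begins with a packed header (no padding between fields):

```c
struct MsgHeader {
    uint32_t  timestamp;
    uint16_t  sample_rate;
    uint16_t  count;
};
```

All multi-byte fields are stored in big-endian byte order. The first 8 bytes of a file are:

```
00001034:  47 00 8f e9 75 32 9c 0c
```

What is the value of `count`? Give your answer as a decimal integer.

39948

`count` follows `timestamp` (4 B), `sample_rate` (2 B), so it starts at offset 4 + 2 = 6 and occupies 2 bytes.
Bytes at offsets 6..7: 9C 0C.
Big-endian stores the most-significant byte at the lowest address.
The bytes are already most-significant first: 0x9C0C.
0x9C0C = 39948.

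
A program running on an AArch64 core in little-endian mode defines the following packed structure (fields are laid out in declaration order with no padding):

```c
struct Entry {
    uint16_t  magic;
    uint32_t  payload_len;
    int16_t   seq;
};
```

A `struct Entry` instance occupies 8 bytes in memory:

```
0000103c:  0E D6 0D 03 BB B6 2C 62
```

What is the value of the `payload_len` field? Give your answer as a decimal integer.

`payload_len` follows `magic` (2 bytes), so it starts at byte offset 2 and occupies 4 bytes.
Bytes at offsets 2..5: 0D 03 BB B6.
Little-endian: lowest address holds the least-significant byte.
Reassemble most-significant byte first: B6 BB 03 0D → 0xB6BB030D.
0xB6BB030D = 3065709325.

3065709325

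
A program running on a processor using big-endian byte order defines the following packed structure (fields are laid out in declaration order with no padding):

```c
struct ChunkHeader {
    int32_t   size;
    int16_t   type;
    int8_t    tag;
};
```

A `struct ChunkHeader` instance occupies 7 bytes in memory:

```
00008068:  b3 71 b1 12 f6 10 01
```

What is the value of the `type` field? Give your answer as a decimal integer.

-2544

`type` follows `size` (4 bytes), so it starts at byte offset 4 and occupies 2 bytes.
Bytes at offsets 4..5: F6 10.
Big-endian: lowest address holds the most-significant byte.
The bytes are already most-significant first: 0xF610.
Top bit is set, so as a signed 16-bit value this is 0xF610 − 2^16 = -2544.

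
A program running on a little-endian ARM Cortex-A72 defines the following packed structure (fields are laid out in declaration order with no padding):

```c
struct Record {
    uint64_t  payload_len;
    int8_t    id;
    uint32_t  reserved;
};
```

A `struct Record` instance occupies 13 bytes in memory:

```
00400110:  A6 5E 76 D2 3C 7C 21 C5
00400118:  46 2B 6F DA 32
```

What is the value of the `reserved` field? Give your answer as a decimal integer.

853176107

`reserved` follows `payload_len` (8 B), `id` (1 B), so it starts at offset 8 + 1 = 9 and occupies 4 bytes.
Bytes at offsets 9..12: 2B 6F DA 32.
In little-endian order the low byte comes first in memory.
Reassemble most-significant byte first: 32 DA 6F 2B → 0x32DA6F2B.
0x32DA6F2B = 853176107.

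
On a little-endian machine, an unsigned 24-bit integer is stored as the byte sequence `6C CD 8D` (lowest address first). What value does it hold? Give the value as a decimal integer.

9293164

In little-endian order the low byte comes first in memory.
Reassemble most-significant byte first: 8D CD 6C → 0x8DCD6C.
0x8DCD6C = 9293164.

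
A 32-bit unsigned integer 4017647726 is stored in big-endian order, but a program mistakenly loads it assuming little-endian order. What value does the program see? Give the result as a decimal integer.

1852864751

4017647726 in 32-bit hexadecimal is 0xEF78706E.
Stored big-endian, the bytes at ascending addresses are EF 78 70 6E.
Read back as little-endian, the first byte is least significant, giving 0x6E7078EF.
0x6E7078EF = 1852864751.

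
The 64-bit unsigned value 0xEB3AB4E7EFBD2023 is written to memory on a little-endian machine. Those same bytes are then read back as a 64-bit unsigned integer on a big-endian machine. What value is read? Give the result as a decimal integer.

2531231828664400619

Stored little-endian, the bytes at ascending addresses are 23 20 BD EF E7 B4 3A EB.
Read back as big-endian, the last byte is least significant, giving 0x2320BDEFE7B43AEB.
0x2320BDEFE7B43AEB = 2531231828664400619.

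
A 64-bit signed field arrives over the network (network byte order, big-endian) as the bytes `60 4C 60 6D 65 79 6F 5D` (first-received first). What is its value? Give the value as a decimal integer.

In big-endian order the high byte comes first in memory.
The bytes are already most-significant first: 0x604C606D65796F5D.
0x604C606D65796F5D = 6939027148841250653.

6939027148841250653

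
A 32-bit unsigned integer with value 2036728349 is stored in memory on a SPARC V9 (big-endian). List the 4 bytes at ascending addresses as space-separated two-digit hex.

79 66 02 1D

2036728349 in hexadecimal, padded to 32 bits, is 0x7966021D.
Split into bytes (most-significant first): 79 66 02 1D.
In big-endian order the high byte comes first in memory.
So the memory order matches the most-significant-first order: 79 66 02 1D.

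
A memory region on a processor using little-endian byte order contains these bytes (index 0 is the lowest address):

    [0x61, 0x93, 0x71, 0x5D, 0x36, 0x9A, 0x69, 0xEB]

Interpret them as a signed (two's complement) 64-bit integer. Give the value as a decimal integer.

-1483485043955231903

In little-endian order the low byte comes first in memory.
Reassemble most-significant byte first: EB 69 9A 36 5D 71 93 61 → 0xEB699A365D719361.
Top bit is set, so as a signed 64-bit value this is 0xEB699A365D719361 − 2^64 = -1483485043955231903.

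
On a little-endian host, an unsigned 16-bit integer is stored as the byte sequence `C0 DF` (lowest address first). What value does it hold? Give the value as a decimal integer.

In little-endian order the low byte comes first in memory.
Reassemble most-significant byte first: DF C0 → 0xDFC0.
0xDFC0 = 57280.

57280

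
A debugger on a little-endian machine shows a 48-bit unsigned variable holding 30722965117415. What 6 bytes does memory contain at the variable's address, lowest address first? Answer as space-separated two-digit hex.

E7 19 6C 3F F1 1B

30722965117415 in hexadecimal, padded to 48 bits, is 0x1BF13F6C19E7.
Split into bytes (most-significant first): 1B F1 3F 6C 19 E7.
In little-endian order the low byte comes first in memory.
So at ascending addresses the bytes are E7 19 6C 3F F1 1B.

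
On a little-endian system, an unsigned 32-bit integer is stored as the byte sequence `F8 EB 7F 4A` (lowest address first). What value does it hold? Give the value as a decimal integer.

In little-endian order the low byte comes first in memory.
Reassemble most-significant byte first: 4A 7F EB F8 → 0x4A7FEBF8.
0x4A7FEBF8 = 1249897464.

1249897464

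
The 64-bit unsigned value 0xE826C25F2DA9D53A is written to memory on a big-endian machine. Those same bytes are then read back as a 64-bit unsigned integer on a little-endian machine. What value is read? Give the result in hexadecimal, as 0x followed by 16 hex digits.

Stored big-endian, the bytes at ascending addresses are E8 26 C2 5F 2D A9 D5 3A.
Read back as little-endian, the first byte is least significant, giving 0x3AD5A92D5FC226E8.

0x3AD5A92D5FC226E8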